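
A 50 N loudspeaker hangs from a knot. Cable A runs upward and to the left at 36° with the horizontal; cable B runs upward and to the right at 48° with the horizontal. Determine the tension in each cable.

ΣF_x = 0: −T_A·cos36° + T_B·cos48° = 0 → T_B = 1.20906·T_A.
ΣF_y = 0: T_A·sin36° + T_B·sin48° = 50.
Substitute: T_A·(0.587785 + 1.20906·0.743145) = 50 → T_A = 33.6408 ≈ 33.64 N.
Then T_B = 1.20906 × 33.6408 = 40.67 N.

T_A = 33.64 N, T_B = 40.67 N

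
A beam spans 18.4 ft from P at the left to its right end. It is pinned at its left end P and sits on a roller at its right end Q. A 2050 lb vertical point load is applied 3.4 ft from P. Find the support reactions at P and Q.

ΣM about P: Q_y·18.4 − 2050·3.4 = 0 → Q_y = 6970/18.4 = 378.804 ≈ 378.8 lb.
ΣF_y = 0: P_y + 378.804 − 2050 = 0 → P_y = 1671 lb.
ΣF_x = 0: no horizontal applied forces, so P_x = 0.

P_x = 0, P_y = 1671 lb, Q_y = 378.8 lb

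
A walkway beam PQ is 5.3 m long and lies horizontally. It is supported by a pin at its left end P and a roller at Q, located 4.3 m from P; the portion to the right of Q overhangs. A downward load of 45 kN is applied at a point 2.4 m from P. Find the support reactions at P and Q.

Taking moments about P: Q_y·4.3 − 45·2.4 = 0 → Q_y = 108/4.3 = 25.1163 ≈ 25.12 kN.
ΣF_y = 0: P_y + 25.1163 − 45 = 0 → P_y = 19.88 kN.
ΣF_x = 0: no horizontal applied forces, so P_x = 0.

P_x = 0, P_y = 19.88 kN, Q_y = 25.12 kN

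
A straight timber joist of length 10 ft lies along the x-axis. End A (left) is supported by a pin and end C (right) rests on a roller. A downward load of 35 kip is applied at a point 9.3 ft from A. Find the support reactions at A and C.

A_x = 0, A_y = 2.450 kip, C_y = 32.55 kip

Moments about A: C_y·10 − 35·9.3 = 0 → C_y = 325.5/10 = 32.55 kip.
ΣF_y = 0: A_y + 32.55 − 35 = 0 → A_y = 2.450 kip.
ΣF_x = 0: no horizontal applied forces, so A_x = 0.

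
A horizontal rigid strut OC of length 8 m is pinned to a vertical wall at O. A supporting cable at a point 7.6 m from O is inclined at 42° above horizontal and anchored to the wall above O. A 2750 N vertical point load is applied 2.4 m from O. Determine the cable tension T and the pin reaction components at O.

ΣM about O: T·sin42°·7.6 − 2750·2.4 = 0 → T = 6600/(7.6·0.669131) = 1297.83 ≈ 1298 N.
ΣF_x = 0: O_x − T·cos42° = 0 → O_x = 1297.83 × 0.743145 = 964.5 N.
ΣF_y = 0: O_y + T·sin42° − 2750 = 0 → O_y = 2750 − 1297.83 × 0.669131 = 1882 N.

T = 1298 N, O_x = 964.5 N, O_y = 1882 N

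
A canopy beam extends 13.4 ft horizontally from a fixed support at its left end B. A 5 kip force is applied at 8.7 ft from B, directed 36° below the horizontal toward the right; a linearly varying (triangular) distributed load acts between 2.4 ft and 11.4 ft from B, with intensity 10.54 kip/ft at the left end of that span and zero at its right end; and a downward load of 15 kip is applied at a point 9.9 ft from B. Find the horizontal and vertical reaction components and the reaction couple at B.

Resultant of the triangular load: ½ × 10.54 × 9 = 47.43 kip, acting at 5.4 ft from B (one-third of the span from the peak).
ΣF_x = 0: B_x + 5·cos36° = 0 → B_x = -4.045 kip.
ΣF_y = 0: B_y − 5·sin36° − ½·10.54·9 − 15 = 0 → B_y = 65.37 kip.
ΣM about B: M_B − 5·sin36°·8.7 − (½·10.54·9)·5.4 − 15·9.9 = 0 → M_B = 430.2 kip·ft.

B_x = -4.045 kip, B_y = 65.37 kip, M_B = 430.2 kip·ft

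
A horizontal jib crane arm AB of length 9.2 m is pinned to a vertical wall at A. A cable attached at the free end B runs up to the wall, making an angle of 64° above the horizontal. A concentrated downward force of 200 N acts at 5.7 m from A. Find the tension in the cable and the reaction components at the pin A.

ΣM about A: T·sin64°·9.2 − 200·5.7 = 0 → T = 1140/(9.2·0.898794) = 137.866 ≈ 137.9 N.
ΣF_x = 0: A_x − T·cos64° = 0 → A_x = 137.866 × 0.438371 = 60.44 N.
ΣF_y = 0: A_y + T·sin64° − 200 = 0 → A_y = 200 − 137.866 × 0.898794 = 76.09 N.

T = 137.9 N, A_x = 60.44 N, A_y = 76.09 N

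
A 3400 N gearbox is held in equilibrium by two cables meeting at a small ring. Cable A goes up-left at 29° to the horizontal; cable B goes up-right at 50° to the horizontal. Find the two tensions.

T_A = 2226 N, T_B = 3029 N

ΣF_x = 0: −T_A·cos29° + T_B·cos50° = 0 → T_B = 1.36067·T_A.
ΣF_y = 0: T_A·sin29° + T_B·sin50° = 3400.
Substitute: T_A·(0.48481 + 1.36067·0.766044) = 3400 → T_A = 2226.38 ≈ 2226 N.
Then T_B = 1.36067 × 2226.38 = 3029 N.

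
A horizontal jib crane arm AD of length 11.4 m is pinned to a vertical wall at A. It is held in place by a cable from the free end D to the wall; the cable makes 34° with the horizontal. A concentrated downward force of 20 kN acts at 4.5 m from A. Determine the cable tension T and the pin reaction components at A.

T = 14.12 kN, A_x = 11.70 kN, A_y = 12.11 kN

ΣM about A: T·sin34°·11.4 − 20·4.5 = 0 → T = 90/(11.4·0.559193) = 14.1181 ≈ 14.12 kN.
ΣF_x = 0: A_x − T·cos34° = 0 → A_x = 14.1181 × 0.829038 = 11.70 kN.
ΣF_y = 0: A_y + T·sin34° − 20 = 0 → A_y = 20 − 14.1181 × 0.559193 = 12.11 kN.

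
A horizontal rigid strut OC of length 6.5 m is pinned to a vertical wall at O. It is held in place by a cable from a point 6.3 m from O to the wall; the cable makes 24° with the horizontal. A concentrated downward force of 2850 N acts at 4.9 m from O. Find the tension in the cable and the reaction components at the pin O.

T = 5450 N, O_x = 4979 N, O_y = 633.3 N

ΣM about O: T·sin24°·6.3 − 2850·4.9 = 0 → T = 13965/(6.3·0.406737) = 5449.88 ≈ 5450 N.
ΣF_x = 0: O_x − T·cos24° = 0 → O_x = 5449.88 × 0.913545 = 4979 N.
ΣF_y = 0: O_y + T·sin24° − 2850 = 0 → O_y = 2850 − 5449.88 × 0.406737 = 633.3 N.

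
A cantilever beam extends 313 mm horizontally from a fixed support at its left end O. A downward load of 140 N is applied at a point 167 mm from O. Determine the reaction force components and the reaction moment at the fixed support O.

ΣF_x = 0: O_x = 0.
ΣF_y = 0: O_y − 140 = 0 → O_y = 140.0 N.
ΣM about O: M_O − 140·167 = 0 → M_O = 23380 N·mm.

O_x = 0, O_y = 140.0 N, M_O = 23380 N·mm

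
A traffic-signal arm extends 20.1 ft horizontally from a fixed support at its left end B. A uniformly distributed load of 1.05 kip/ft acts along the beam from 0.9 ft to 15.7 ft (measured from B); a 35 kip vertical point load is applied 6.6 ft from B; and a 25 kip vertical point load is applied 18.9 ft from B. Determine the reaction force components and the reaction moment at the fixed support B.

B_x = 0, B_y = 75.54 kip, M_B = 832.5 kip·ft

Resultant of the distributed load: 1.05 × 14.8 = 15.54 kip at 8.3 ft from B.
ΣF_x = 0: B_x = 0.
ΣF_y = 0: B_y − 1.05·14.8 − 35 − 25 = 0 → B_y = 75.54 kip.
ΣM about B: M_B − (1.05·14.8)·8.3 − 35·6.6 − 25·18.9 = 0 → M_B = 832.5 kip·ft.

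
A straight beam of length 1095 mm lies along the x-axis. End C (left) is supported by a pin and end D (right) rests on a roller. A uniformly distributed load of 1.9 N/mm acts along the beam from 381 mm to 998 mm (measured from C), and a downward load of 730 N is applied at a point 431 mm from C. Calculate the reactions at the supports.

Resultant of the distributed load: 1.9 × 617 = 1172.3 N at 689.5 mm from C.
Moments about C: D_y·1095 − (1.9·617)·689.5 − 730·431 = 0 → D_y = 1122930.85/1095 = 1025.51 ≈ 1026 N.
ΣF_y = 0: C_y + 1025.51 − 1.9·617 − 730 = 0 → C_y = 876.8 N.
ΣF_x = 0: no horizontal applied forces, so C_x = 0.

C_x = 0, C_y = 876.8 N, D_y = 1026 N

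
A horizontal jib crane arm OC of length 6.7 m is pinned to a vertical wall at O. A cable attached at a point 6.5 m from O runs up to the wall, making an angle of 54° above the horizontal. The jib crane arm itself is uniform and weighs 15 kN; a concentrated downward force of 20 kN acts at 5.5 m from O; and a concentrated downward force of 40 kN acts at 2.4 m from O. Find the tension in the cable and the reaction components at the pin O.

T = 48.73 kN, O_x = 28.64 kN, O_y = 35.58 kN

ΣM about O: T·sin54°·6.5 − 15·3.35 − 20·5.5 − 40·2.4 = 0 → T = 256.25/(6.5·0.809017) = 48.7296 ≈ 48.73 kN.
ΣF_x = 0: O_x − T·cos54° = 0 → O_x = 48.7296 × 0.587785 = 28.64 kN.
ΣF_y = 0: O_y + T·sin54° − 15 − 20 − 40 = 0 → O_y = 75 − 48.7296 × 0.809017 = 35.58 kN.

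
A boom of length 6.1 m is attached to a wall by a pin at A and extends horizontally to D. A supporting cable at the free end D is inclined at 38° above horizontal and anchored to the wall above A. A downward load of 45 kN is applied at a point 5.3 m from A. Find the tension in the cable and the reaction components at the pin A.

ΣM about A: T·sin38°·6.1 − 45·5.3 = 0 → T = 238.5/(6.1·0.615661) = 63.5063 ≈ 63.51 kN.
ΣF_x = 0: A_x − T·cos38° = 0 → A_x = 63.5063 × 0.788011 = 50.04 kN.
ΣF_y = 0: A_y + T·sin38° − 45 = 0 → A_y = 45 − 63.5063 × 0.615661 = 5.902 kN.

T = 63.51 kN, A_x = 50.04 kN, A_y = 5.902 kN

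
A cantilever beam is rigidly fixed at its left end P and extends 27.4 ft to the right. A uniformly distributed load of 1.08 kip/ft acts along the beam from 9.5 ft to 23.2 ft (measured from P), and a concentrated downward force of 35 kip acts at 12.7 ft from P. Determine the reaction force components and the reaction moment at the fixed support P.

P_x = 0, P_y = 49.80 kip, M_P = 686.4 kip·ft

Resultant of the distributed load: 1.08 × 13.7 = 14.796 kip at 16.35 ft from P.
ΣF_x = 0: P_x = 0.
ΣF_y = 0: P_y − 1.08·13.7 − 35 = 0 → P_y = 49.80 kip.
ΣM about P: M_P − (1.08·13.7)·16.35 − 35·12.7 = 0 → M_P = 686.4 kip·ft.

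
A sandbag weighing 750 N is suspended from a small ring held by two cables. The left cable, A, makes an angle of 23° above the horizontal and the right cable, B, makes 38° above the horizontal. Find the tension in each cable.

ΣF_x = 0: −T_A·cos23° + T_B·cos38° = 0 → T_B = 1.16814·T_A.
ΣF_y = 0: T_A·sin23° + T_B·sin38° = 750.
Substitute: T_A·(0.390731 + 1.16814·0.615661) = 750 → T_A = 675.731 ≈ 675.7 N.
Then T_B = 1.16814 × 675.731 = 789.3 N.

T_A = 675.7 N, T_B = 789.3 N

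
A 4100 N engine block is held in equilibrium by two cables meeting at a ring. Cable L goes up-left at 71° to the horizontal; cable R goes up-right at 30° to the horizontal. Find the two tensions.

ΣF_x = 0: −T_L·cos71° + T_R·cos30° = 0 → T_R = 0.375934·T_L.
ΣF_y = 0: T_L·sin71° + T_R·sin30° = 4100.
Substitute: T_L·(0.945519 + 0.375934·0.5) = 4100 → T_L = 3617.16 ≈ 3617 N.
Then T_R = 0.375934 × 3617.16 = 1360 N.

T_L = 3617 N, T_R = 1360 N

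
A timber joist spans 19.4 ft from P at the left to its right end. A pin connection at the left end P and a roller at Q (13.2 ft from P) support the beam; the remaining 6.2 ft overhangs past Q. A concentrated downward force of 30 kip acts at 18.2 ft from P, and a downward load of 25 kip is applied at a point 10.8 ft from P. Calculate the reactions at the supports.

Taking moments about P: Q_y·13.2 − 30·18.2 − 25·10.8 = 0 → Q_y = 816/13.2 = 61.8182 ≈ 61.82 kip.
ΣF_y = 0: P_y + 61.8182 − 30 − 25 = 0 → P_y = -6.818 kip.
ΣF_x = 0: no horizontal applied forces, so P_x = 0.

P_x = 0, P_y = -6.818 kip, Q_y = 61.82 kip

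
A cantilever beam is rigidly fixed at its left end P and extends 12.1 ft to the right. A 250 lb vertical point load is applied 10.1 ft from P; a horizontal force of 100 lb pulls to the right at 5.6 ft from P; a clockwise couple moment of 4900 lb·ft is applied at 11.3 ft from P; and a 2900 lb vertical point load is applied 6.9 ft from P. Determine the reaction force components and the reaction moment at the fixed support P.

ΣF_x = 0: P_x + 100 = 0 → P_x = -100.0 lb.
ΣF_y = 0: P_y − 250 − 2900 = 0 → P_y = 3150 lb.
ΣM about P: M_P − 250·10.1 − 4900 − 2900·6.9 = 0 → M_P = 27440 lb·ft.

P_x = -100.0 lb, P_y = 3150 lb, M_P = 27440 lb·ft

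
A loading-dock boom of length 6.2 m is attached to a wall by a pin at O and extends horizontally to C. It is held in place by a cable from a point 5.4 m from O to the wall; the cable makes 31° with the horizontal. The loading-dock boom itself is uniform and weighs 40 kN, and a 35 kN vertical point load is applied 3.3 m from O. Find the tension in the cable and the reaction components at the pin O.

T = 86.11 kN, O_x = 73.81 kN, O_y = 30.65 kN

ΣM about O: T·sin31°·5.4 − 40·3.1 − 35·3.3 = 0 → T = 239.5/(5.4·0.515038) = 86.1137 ≈ 86.11 kN.
ΣF_x = 0: O_x − T·cos31° = 0 → O_x = 86.1137 × 0.857167 = 73.81 kN.
ΣF_y = 0: O_y + T·sin31° − 40 − 35 = 0 → O_y = 75 − 86.1137 × 0.515038 = 30.65 kN.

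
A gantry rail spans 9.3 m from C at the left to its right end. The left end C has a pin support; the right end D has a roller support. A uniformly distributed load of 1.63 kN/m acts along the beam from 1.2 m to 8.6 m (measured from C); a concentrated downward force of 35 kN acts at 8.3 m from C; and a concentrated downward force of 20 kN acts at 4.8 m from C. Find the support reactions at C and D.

C_x = 0, C_y = 19.15 kN, D_y = 47.91 kN

Resultant of the distributed load: 1.63 × 7.4 = 12.062 kN at 4.9 m from C.
Moments about C: D_y·9.3 − (1.63·7.4)·4.9 − 35·8.3 − 20·4.8 = 0 → D_y = 445.6038/9.3 = 47.9144 ≈ 47.91 kN.
ΣF_y = 0: C_y + 47.9144 − 1.63·7.4 − 35 − 20 = 0 → C_y = 19.15 kN.
ΣF_x = 0: no horizontal applied forces, so C_x = 0.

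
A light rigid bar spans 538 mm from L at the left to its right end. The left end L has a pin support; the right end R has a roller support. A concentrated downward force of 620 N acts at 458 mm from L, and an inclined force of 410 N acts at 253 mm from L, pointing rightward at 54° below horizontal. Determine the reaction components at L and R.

ΣM about L: R_y·538 − 620·458 − 410·sin54°·253 = 0 → R_y = 367879/538 = 683.79 ≈ 683.8 N.
ΣF_y = 0: L_y + 683.79 − 620 − 410·sin54° = 0 → L_y = 267.9 N.
ΣF_x = 0: L_x + 410·cos54° = 0 → L_x = -241.0 N.

L_x = -241.0 N, L_y = 267.9 N, R_y = 683.8 N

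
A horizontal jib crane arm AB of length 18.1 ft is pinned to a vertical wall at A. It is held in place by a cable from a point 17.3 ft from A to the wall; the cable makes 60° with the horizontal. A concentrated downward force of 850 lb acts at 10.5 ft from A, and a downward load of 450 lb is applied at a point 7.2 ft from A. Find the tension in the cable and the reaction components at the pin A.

T = 812.0 lb, A_x = 406.0 lb, A_y = 596.8 lb

ΣM about A: T·sin60°·17.3 − 850·10.5 − 450·7.2 = 0 → T = 12165/(17.3·0.866025) = 811.962 ≈ 812.0 lb.
ΣF_x = 0: A_x − T·cos60° = 0 → A_x = 811.962 × 0.5 = 406.0 lb.
ΣF_y = 0: A_y + T·sin60° − 850 − 450 = 0 → A_y = 1300 − 811.962 × 0.866025 = 596.8 lb.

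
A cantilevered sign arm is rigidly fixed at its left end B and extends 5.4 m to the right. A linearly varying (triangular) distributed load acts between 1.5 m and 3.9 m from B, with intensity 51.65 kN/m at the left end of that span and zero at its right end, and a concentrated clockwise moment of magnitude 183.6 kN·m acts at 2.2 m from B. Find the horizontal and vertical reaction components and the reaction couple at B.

B_x = 0, B_y = 61.98 kN, M_B = 326.2 kN·m

Resultant of the triangular load: ½ × 51.65 × 2.4 = 61.98 kN, acting at 2.3 m from B (one-third of the span from the peak).
ΣF_x = 0: B_x = 0.
ΣF_y = 0: B_y − ½·51.65·2.4 = 0 → B_y = 61.98 kN.
ΣM about B: M_B − (½·51.65·2.4)·2.3 − 183.6 = 0 → M_B = 326.2 kN·m.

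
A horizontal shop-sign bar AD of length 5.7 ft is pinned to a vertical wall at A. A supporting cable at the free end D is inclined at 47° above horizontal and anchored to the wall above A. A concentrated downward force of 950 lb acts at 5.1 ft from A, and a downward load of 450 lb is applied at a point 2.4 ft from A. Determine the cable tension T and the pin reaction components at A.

ΣM about A: T·sin47°·5.7 − 950·5.1 − 450·2.4 = 0 → T = 5925/(5.7·0.731354) = 1421.3 ≈ 1421 lb.
ΣF_x = 0: A_x − T·cos47° = 0 → A_x = 1421.3 × 0.681998 = 969.3 lb.
ΣF_y = 0: A_y + T·sin47° − 950 − 450 = 0 → A_y = 1400 − 1421.3 × 0.731354 = 360.5 lb.

T = 1421 lb, A_x = 969.3 lb, A_y = 360.5 lb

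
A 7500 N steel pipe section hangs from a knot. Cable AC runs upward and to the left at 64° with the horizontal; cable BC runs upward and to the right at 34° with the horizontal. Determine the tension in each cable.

ΣF_x = 0: −T_AC·cos64° + T_BC·cos34° = 0 → T_BC = 0.528771·T_AC.
ΣF_y = 0: T_AC·sin64° + T_BC·sin34° = 7500.
Substitute: T_AC·(0.898794 + 0.528771·0.559193) = 7500 → T_AC = 6278.89 ≈ 6279 N.
Then T_BC = 0.528771 × 6278.89 = 3320 N.

T_AC = 6279 N, T_BC = 3320 N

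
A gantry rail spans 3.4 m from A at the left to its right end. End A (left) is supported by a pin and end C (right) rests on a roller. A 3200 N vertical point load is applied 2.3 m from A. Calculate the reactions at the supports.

Taking moments about A: C_y·3.4 − 3200·2.3 = 0 → C_y = 7360/3.4 = 2164.71 ≈ 2165 N.
ΣF_y = 0: A_y + 2164.71 − 3200 = 0 → A_y = 1035 N.
ΣF_x = 0: no horizontal applied forces, so A_x = 0.

A_x = 0, A_y = 1035 N, C_y = 2165 N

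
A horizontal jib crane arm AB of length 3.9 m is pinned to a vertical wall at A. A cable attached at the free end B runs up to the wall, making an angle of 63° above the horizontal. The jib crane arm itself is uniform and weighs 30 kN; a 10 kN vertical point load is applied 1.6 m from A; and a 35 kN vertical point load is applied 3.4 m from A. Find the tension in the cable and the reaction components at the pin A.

ΣM about A: T·sin63°·3.9 − 30·1.95 − 10·1.6 − 35·3.4 = 0 → T = 193.5/(3.9·0.891007) = 55.6846 ≈ 55.68 kN.
ΣF_x = 0: A_x − T·cos63° = 0 → A_x = 55.6846 × 0.45399 = 25.28 kN.
ΣF_y = 0: A_y + T·sin63° − 30 − 10 − 35 = 0 → A_y = 75 − 55.6846 × 0.891007 = 25.38 kN.

T = 55.68 kN, A_x = 25.28 kN, A_y = 25.38 kN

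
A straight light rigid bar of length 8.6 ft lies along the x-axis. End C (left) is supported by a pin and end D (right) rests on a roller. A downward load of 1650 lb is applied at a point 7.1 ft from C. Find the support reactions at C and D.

C_x = 0, C_y = 287.8 lb, D_y = 1362 lb

ΣM about C: D_y·8.6 − 1650·7.1 = 0 → D_y = 11715/8.6 = 1362.21 ≈ 1362 lb.
ΣF_y = 0: C_y + 1362.21 − 1650 = 0 → C_y = 287.8 lb.
ΣF_x = 0: no horizontal applied forces, so C_x = 0.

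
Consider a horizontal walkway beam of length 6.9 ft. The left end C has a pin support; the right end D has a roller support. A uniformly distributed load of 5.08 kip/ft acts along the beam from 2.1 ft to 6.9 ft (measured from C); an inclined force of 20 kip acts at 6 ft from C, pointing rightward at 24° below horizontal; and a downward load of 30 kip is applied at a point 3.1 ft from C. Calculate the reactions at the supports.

Resultant of the distributed load: 5.08 × 4.8 = 24.384 kip at 4.5 ft from C.
Moments about C: D_y·6.9 − (5.08·4.8)·4.5 − 20·sin24°·6 − 30·3.1 = 0 → D_y = 251.536/6.9 = 36.4545 ≈ 36.45 kip.
ΣF_y = 0: C_y + 36.4545 − 5.08·4.8 − 20·sin24° − 30 = 0 → C_y = 26.06 kip.
ΣF_x = 0: C_x + 20·cos24° = 0 → C_x = -18.27 kip.

C_x = -18.27 kip, C_y = 26.06 kip, D_y = 36.45 kip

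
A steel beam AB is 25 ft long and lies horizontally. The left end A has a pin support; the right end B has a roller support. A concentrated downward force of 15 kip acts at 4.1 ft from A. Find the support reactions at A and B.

A_x = 0, A_y = 12.54 kip, B_y = 2.460 kip

ΣM about A: B_y·25 − 15·4.1 = 0 → B_y = 61.5/25 = 2.460 kip.
ΣF_y = 0: A_y + 2.46 − 15 = 0 → A_y = 12.54 kip.
ΣF_x = 0: no horizontal applied forces, so A_x = 0.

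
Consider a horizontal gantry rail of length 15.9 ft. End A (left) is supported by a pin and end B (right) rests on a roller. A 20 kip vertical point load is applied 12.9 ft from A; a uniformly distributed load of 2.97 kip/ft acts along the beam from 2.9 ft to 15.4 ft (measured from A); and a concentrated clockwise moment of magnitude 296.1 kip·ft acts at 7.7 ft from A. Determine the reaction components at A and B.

A_x = 0, A_y = 0.9116 kip, B_y = 56.21 kip

Resultant of the distributed load: 2.97 × 12.5 = 37.125 kip at 9.15 ft from A.
ΣM about A: B_y·15.9 − 20·12.9 − (2.97·12.5)·9.15 − 296.1 = 0 → B_y = 893.79375/15.9 = 56.2134 ≈ 56.21 kip.
ΣF_y = 0: A_y + 56.2134 − 20 − 2.97·12.5 = 0 → A_y = 0.9116 kip.
ΣF_x = 0: no horizontal applied forces, so A_x = 0.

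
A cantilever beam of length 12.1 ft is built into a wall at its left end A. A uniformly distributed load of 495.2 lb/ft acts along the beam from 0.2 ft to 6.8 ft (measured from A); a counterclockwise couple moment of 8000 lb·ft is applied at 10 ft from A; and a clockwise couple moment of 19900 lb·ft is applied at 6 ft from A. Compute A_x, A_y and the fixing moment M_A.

A_x = 0, A_y = 3268 lb, M_A = 23340 lb·ft

Resultant of the distributed load: 495.2 × 6.6 = 3268.32 lb at 3.5 ft from A.
ΣF_x = 0: A_x = 0.
ΣF_y = 0: A_y − 495.2·6.6 = 0 → A_y = 3268 lb.
ΣM about A: M_A − (495.2·6.6)·3.5 + 8000 − 19900 = 0 → M_A = 23340 lb·ft.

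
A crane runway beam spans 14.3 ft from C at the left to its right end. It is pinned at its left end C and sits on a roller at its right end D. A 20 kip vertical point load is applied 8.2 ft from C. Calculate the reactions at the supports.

Moments about C: D_y·14.3 − 20·8.2 = 0 → D_y = 164/14.3 = 11.4685 ≈ 11.47 kip.
ΣF_y = 0: C_y + 11.4685 − 20 = 0 → C_y = 8.531 kip.
ΣF_x = 0: no horizontal applied forces, so C_x = 0.

C_x = 0, C_y = 8.531 kip, D_y = 11.47 kip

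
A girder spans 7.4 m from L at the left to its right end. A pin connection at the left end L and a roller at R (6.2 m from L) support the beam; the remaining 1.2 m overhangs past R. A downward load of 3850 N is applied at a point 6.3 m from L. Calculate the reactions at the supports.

L_x = 0, L_y = -62.10 N, R_y = 3912 N

Taking moments about L: R_y·6.2 − 3850·6.3 = 0 → R_y = 24255/6.2 = 3912.1 ≈ 3912 N.
ΣF_y = 0: L_y + 3912.1 − 3850 = 0 → L_y = -62.10 N.
ΣF_x = 0: no horizontal applied forces, so L_x = 0.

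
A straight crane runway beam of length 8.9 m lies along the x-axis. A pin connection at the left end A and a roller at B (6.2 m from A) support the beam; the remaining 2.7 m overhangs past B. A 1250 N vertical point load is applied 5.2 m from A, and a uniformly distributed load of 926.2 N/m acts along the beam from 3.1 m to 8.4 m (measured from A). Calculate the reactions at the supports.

Resultant of the distributed load: 926.2 × 5.3 = 4908.86 N at 5.75 m from A.
ΣM about A: B_y·6.2 − 1250·5.2 − (926.2·5.3)·5.75 = 0 → B_y = 34725.945/6.2 = 5600.96 ≈ 5601 N.
ΣF_y = 0: A_y + 5600.96 − 1250 − 926.2·5.3 = 0 → A_y = 557.9 N.
ΣF_x = 0: no horizontal applied forces, so A_x = 0.

A_x = 0, A_y = 557.9 N, B_y = 5601 N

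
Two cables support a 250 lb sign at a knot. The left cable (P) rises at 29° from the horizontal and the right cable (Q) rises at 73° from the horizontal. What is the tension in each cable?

ΣF_x = 0: −T_P·cos29° + T_Q·cos73° = 0 → T_Q = 2.99146·T_P.
ΣF_y = 0: T_P·sin29° + T_Q·sin73° = 250.
Substitute: T_P·(0.48481 + 2.99146·0.956305) = 250 → T_P = 74.7259 ≈ 74.73 lb.
Then T_Q = 2.99146 × 74.7259 = 223.5 lb.

T_P = 74.73 lb, T_Q = 223.5 lb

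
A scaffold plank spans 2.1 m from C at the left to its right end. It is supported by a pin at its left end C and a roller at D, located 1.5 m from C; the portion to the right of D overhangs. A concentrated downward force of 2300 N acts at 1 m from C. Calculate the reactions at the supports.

C_x = 0, C_y = 766.7 N, D_y = 1533 N

Moments about C: D_y·1.5 − 2300·1 = 0 → D_y = 2300/1.5 = 1533.33 ≈ 1533 N.
ΣF_y = 0: C_y + 1533.33 − 2300 = 0 → C_y = 766.7 N.
ΣF_x = 0: no horizontal applied forces, so C_x = 0.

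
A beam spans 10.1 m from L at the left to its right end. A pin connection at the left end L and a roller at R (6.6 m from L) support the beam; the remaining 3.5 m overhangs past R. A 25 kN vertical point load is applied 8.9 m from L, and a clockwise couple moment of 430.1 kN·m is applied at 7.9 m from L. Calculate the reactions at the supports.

L_x = 0, L_y = -73.88 kN, R_y = 98.88 kN

Moments about L: R_y·6.6 − 25·8.9 − 430.1 = 0 → R_y = 652.6/6.6 = 98.8788 ≈ 98.88 kN.
ΣF_y = 0: L_y + 98.8788 − 25 = 0 → L_y = -73.88 kN.
ΣF_x = 0: no horizontal applied forces, so L_x = 0.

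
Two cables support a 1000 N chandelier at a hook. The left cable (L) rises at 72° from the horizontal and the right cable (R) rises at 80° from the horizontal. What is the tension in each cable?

T_L = 369.9 N, T_R = 658.2 N

ΣF_x = 0: −T_L·cos72° + T_R·cos80° = 0 → T_R = 1.77956·T_L.
ΣF_y = 0: T_L·sin72° + T_R·sin80° = 1000.
Substitute: T_L·(0.951057 + 1.77956·0.984808) = 1000 → T_L = 369.88 ≈ 369.9 N.
Then T_R = 1.77956 × 369.88 = 658.2 N.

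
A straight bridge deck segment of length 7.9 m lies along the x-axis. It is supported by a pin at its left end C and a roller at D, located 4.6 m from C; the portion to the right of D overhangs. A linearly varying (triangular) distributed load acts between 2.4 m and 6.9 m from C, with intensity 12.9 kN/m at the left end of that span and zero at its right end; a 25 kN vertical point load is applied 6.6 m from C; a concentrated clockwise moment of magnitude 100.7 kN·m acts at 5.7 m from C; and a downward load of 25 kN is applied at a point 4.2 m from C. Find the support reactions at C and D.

C_x = 0, C_y = -26.17 kN, D_y = 105.2 kN

Resultant of the triangular load: ½ × 12.9 × 4.5 = 29.025 kN, acting at 3.9 m from C (one-third of the span from the peak).
Taking moments about C: D_y·4.6 − (½·12.9·4.5)·3.9 − 25·6.6 − 100.7 − 25·4.2 = 0 → D_y = 483.8975/4.6 = 105.195 ≈ 105.2 kN.
ΣF_y = 0: C_y + 105.195 − ½·12.9·4.5 − 25 − 25 = 0 → C_y = -26.17 kN.
ΣF_x = 0: no horizontal applied forces, so C_x = 0.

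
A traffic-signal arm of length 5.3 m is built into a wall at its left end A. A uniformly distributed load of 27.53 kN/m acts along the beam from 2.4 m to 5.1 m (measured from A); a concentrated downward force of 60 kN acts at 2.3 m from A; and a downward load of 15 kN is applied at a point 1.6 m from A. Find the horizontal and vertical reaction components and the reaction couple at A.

A_x = 0, A_y = 149.3 kN, M_A = 440.7 kN·m

Resultant of the distributed load: 27.53 × 2.7 = 74.331 kN at 3.75 m from A.
ΣF_x = 0: A_x = 0.
ΣF_y = 0: A_y − 27.53·2.7 − 60 − 15 = 0 → A_y = 149.3 kN.
ΣM about A: M_A − (27.53·2.7)·3.75 − 60·2.3 − 15·1.6 = 0 → M_A = 440.7 kN·m.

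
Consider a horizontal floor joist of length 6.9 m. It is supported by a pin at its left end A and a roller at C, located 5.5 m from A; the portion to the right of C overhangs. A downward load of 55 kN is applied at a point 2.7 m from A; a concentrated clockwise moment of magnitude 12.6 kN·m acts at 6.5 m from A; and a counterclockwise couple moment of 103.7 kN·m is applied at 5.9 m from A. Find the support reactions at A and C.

A_x = 0, A_y = 44.56 kN, C_y = 10.44 kN

ΣM about A: C_y·5.5 − 55·2.7 − 12.6 + 103.7 = 0 → C_y = 57.4/5.5 = 10.4364 ≈ 10.44 kN.
ΣF_y = 0: A_y + 10.4364 − 55 = 0 → A_y = 44.56 kN.
ΣF_x = 0: no horizontal applied forces, so A_x = 0.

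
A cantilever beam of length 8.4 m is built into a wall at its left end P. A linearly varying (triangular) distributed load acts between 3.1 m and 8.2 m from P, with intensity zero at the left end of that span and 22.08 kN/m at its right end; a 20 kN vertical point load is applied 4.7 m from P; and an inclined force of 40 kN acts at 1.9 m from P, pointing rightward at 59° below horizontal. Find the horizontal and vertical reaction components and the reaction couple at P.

P_x = -20.60 kN, P_y = 110.6 kN, M_P = 525.1 kN·m

Resultant of the triangular load: ½ × 22.08 × 5.1 = 56.304 kN, acting at 6.5 m from P (one-third of the span from the peak).
ΣF_x = 0: P_x + 40·cos59° = 0 → P_x = -20.60 kN.
ΣF_y = 0: P_y − ½·22.08·5.1 − 20 − 40·sin59° = 0 → P_y = 110.6 kN.
ΣM about P: M_P − (½·22.08·5.1)·6.5 − 20·4.7 − 40·sin59°·1.9 = 0 → M_P = 525.1 kN·m.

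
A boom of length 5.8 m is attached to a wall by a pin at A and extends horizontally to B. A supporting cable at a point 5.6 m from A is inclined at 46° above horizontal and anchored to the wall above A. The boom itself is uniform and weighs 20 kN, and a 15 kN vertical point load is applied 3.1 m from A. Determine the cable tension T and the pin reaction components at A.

ΣM about A: T·sin46°·5.6 − 20·2.9 − 15·3.1 = 0 → T = 104.5/(5.6·0.71934) = 25.9414 ≈ 25.94 kN.
ΣF_x = 0: A_x − T·cos46° = 0 → A_x = 25.9414 × 0.694658 = 18.02 kN.
ΣF_y = 0: A_y + T·sin46° − 20 − 15 = 0 → A_y = 35 − 25.9414 × 0.71934 = 16.34 kN.

T = 25.94 kN, A_x = 18.02 kN, A_y = 16.34 kN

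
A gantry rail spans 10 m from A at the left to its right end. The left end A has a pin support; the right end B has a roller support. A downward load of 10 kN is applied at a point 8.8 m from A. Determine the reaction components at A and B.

Moments about A: B_y·10 − 10·8.8 = 0 → B_y = 88/10 = 8.800 kN.
ΣF_y = 0: A_y + 8.8 − 10 = 0 → A_y = 1.200 kN.
ΣF_x = 0: no horizontal applied forces, so A_x = 0.

A_x = 0, A_y = 1.200 kN, B_y = 8.800 kN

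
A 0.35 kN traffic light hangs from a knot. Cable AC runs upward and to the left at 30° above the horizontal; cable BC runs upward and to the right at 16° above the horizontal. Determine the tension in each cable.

T_AC = 0.4677 kN, T_BC = 0.4214 kN

ΣF_x = 0: −T_AC·cos30° + T_BC·cos16° = 0 → T_BC = 0.900926·T_AC.
ΣF_y = 0: T_AC·sin30° + T_BC·sin16° = 0.35.
Substitute: T_AC·(0.5 + 0.900926·0.275637) = 0.35 → T_AC = 0.467709 ≈ 0.4677 kN.
Then T_BC = 0.900926 × 0.467709 = 0.4214 kN.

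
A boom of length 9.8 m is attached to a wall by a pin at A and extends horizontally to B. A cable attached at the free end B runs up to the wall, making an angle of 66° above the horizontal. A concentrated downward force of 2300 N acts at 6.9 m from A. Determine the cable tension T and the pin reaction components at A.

T = 1773 N, A_x = 721.0 N, A_y = 680.6 N

ΣM about A: T·sin66°·9.8 − 2300·6.9 = 0 → T = 15870/(9.8·0.913545) = 1772.64 ≈ 1773 N.
ΣF_x = 0: A_x − T·cos66° = 0 → A_x = 1772.64 × 0.406737 = 721.0 N.
ΣF_y = 0: A_y + T·sin66° − 2300 = 0 → A_y = 2300 − 1772.64 × 0.913545 = 680.6 N.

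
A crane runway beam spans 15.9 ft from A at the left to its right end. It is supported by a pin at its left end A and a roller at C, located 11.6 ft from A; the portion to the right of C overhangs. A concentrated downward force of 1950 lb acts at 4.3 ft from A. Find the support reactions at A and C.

ΣM about A: C_y·11.6 − 1950·4.3 = 0 → C_y = 8385/11.6 = 722.845 ≈ 722.8 lb.
ΣF_y = 0: A_y + 722.845 − 1950 = 0 → A_y = 1227 lb.
ΣF_x = 0: no horizontal applied forces, so A_x = 0.

A_x = 0, A_y = 1227 lb, C_y = 722.8 lb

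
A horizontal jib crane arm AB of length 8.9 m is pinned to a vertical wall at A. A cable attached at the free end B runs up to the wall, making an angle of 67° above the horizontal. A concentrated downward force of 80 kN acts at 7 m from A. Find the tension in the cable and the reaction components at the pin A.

ΣM about A: T·sin67°·8.9 − 80·7 = 0 → T = 560/(8.9·0.920505) = 68.3552 ≈ 68.36 kN.
ΣF_x = 0: A_x − T·cos67° = 0 → A_x = 68.3552 × 0.390731 = 26.71 kN.
ΣF_y = 0: A_y + T·sin67° − 80 = 0 → A_y = 80 − 68.3552 × 0.920505 = 17.08 kN.

T = 68.36 kN, A_x = 26.71 kN, A_y = 17.08 kN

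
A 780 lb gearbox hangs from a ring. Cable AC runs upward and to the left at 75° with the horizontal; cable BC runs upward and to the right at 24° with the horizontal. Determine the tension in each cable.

ΣF_x = 0: −T_AC·cos75° + T_BC·cos24° = 0 → T_BC = 0.283313·T_AC.
ΣF_y = 0: T_AC·sin75° + T_BC·sin24° = 780.
Substitute: T_AC·(0.965926 + 0.283313·0.406737) = 780 → T_AC = 721.447 ≈ 721.4 lb.
Then T_BC = 0.283313 × 721.447 = 204.4 lb.

T_AC = 721.4 lb, T_BC = 204.4 lb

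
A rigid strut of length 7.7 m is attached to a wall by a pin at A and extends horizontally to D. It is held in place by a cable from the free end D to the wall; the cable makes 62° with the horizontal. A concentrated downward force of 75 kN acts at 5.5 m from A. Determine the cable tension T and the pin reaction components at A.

T = 60.67 kN, A_x = 28.48 kN, A_y = 21.43 kN

ΣM about A: T·sin62°·7.7 − 75·5.5 = 0 → T = 412.5/(7.7·0.882948) = 60.6734 ≈ 60.67 kN.
ΣF_x = 0: A_x − T·cos62° = 0 → A_x = 60.6734 × 0.469472 = 28.48 kN.
ΣF_y = 0: A_y + T·sin62° − 75 = 0 → A_y = 75 − 60.6734 × 0.882948 = 21.43 kN.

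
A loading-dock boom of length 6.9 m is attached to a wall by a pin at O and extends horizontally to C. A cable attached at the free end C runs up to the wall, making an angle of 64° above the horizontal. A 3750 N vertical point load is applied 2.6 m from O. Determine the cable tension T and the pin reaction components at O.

T = 1572 N, O_x = 689.2 N, O_y = 2337 N

ΣM about O: T·sin64°·6.9 − 3750·2.6 = 0 → T = 9750/(6.9·0.898794) = 1572.15 ≈ 1572 N.
ΣF_x = 0: O_x − T·cos64° = 0 → O_x = 1572.15 × 0.438371 = 689.2 N.
ΣF_y = 0: O_y + T·sin64° − 3750 = 0 → O_y = 3750 − 1572.15 × 0.898794 = 2337 N.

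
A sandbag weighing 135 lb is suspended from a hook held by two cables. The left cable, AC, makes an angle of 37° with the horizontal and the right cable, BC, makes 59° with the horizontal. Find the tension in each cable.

T_AC = 69.91 lb, T_BC = 108.4 lb

ΣF_x = 0: −T_AC·cos37° + T_BC·cos59° = 0 → T_BC = 1.55063·T_AC.
ΣF_y = 0: T_AC·sin37° + T_BC·sin59° = 135.
Substitute: T_AC·(0.601815 + 1.55063·0.857167) = 135 → T_AC = 69.9133 ≈ 69.91 lb.
Then T_BC = 1.55063 × 69.9133 = 108.4 lb.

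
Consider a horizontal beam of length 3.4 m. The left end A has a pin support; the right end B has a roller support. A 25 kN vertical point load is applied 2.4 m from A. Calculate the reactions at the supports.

A_x = 0, A_y = 7.353 kN, B_y = 17.65 kN

Moments about A: B_y·3.4 − 25·2.4 = 0 → B_y = 60/3.4 = 17.6471 ≈ 17.65 kN.
ΣF_y = 0: A_y + 17.6471 − 25 = 0 → A_y = 7.353 kN.
ΣF_x = 0: no horizontal applied forces, so A_x = 0.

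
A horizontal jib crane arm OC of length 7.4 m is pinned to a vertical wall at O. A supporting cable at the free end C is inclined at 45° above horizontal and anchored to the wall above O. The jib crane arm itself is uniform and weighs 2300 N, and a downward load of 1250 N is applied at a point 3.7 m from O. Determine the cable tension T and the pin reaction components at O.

ΣM about O: T·sin45°·7.4 − 2300·3.7 − 1250·3.7 = 0 → T = 13135/(7.4·0.707107) = 2510.23 ≈ 2510 N.
ΣF_x = 0: O_x − T·cos45° = 0 → O_x = 2510.23 × 0.707107 = 1775 N.
ΣF_y = 0: O_y + T·sin45° − 2300 − 1250 = 0 → O_y = 3550 − 2510.23 × 0.707107 = 1775 N.

T = 2510 N, O_x = 1775 N, O_y = 1775 N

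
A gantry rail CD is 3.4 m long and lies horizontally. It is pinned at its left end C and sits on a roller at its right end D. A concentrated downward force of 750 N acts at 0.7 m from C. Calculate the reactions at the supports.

Taking moments about C: D_y·3.4 − 750·0.7 = 0 → D_y = 525/3.4 = 154.412 ≈ 154.4 N.
ΣF_y = 0: C_y + 154.412 − 750 = 0 → C_y = 595.6 N.
ΣF_x = 0: no horizontal applied forces, so C_x = 0.

C_x = 0, C_y = 595.6 N, D_y = 154.4 N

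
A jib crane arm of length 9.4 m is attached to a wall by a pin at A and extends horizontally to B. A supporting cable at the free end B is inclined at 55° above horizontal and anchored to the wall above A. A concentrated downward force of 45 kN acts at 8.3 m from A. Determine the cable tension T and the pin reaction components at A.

ΣM about A: T·sin55°·9.4 − 45·8.3 = 0 → T = 373.5/(9.4·0.819152) = 48.5063 ≈ 48.51 kN.
ΣF_x = 0: A_x − T·cos55° = 0 → A_x = 48.5063 × 0.573576 = 27.82 kN.
ΣF_y = 0: A_y + T·sin55° − 45 = 0 → A_y = 45 − 48.5063 × 0.819152 = 5.266 kN.

T = 48.51 kN, A_x = 27.82 kN, A_y = 5.266 kN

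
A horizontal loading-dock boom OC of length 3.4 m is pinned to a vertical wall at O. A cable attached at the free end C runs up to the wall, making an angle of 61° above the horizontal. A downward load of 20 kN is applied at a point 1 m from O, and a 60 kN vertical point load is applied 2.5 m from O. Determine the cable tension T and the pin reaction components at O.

ΣM about O: T·sin61°·3.4 − 20·1 − 60·2.5 = 0 → T = 170/(3.4·0.87462) = 57.1677 ≈ 57.17 kN.
ΣF_x = 0: O_x − T·cos61° = 0 → O_x = 57.1677 × 0.48481 = 27.72 kN.
ΣF_y = 0: O_y + T·sin61° − 20 − 60 = 0 → O_y = 80 − 57.1677 × 0.87462 = 30.00 kN.

T = 57.17 kN, O_x = 27.72 kN, O_y = 30.00 kN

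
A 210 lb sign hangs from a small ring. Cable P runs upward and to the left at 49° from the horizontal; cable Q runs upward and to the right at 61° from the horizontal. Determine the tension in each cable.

T_P = 108.3 lb, T_Q = 146.6 lb

ΣF_x = 0: −T_P·cos49° + T_Q·cos61° = 0 → T_Q = 1.35323·T_P.
ΣF_y = 0: T_P·sin49° + T_Q·sin61° = 210.
Substitute: T_P·(0.75471 + 1.35323·0.87462) = 210 → T_P = 108.344 ≈ 108.3 lb.
Then T_Q = 1.35323 × 108.344 = 146.6 lb.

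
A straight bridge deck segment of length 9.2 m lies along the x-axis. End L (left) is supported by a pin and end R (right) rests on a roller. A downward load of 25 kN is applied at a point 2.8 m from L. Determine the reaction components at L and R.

L_x = 0, L_y = 17.39 kN, R_y = 7.609 kN

Taking moments about L: R_y·9.2 − 25·2.8 = 0 → R_y = 70/9.2 = 7.6087 ≈ 7.609 kN.
ΣF_y = 0: L_y + 7.6087 − 25 = 0 → L_y = 17.39 kN.
ΣF_x = 0: no horizontal applied forces, so L_x = 0.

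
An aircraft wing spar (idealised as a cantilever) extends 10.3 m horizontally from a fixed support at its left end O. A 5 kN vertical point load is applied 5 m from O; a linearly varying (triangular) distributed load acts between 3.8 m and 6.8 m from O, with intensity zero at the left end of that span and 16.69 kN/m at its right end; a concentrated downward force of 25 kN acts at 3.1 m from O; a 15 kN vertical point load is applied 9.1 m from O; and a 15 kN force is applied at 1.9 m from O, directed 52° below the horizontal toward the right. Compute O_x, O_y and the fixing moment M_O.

Resultant of the triangular load: ½ × 16.69 × 3 = 25.035 kN, acting at 5.8 m from O (one-third of the span from the peak).
ΣF_x = 0: O_x + 15·cos52° = 0 → O_x = -9.235 kN.
ΣF_y = 0: O_y − 5 − ½·16.69·3 − 25 − 15 − 15·sin52° = 0 → O_y = 81.86 kN.
ΣM about O: M_O − 5·5 − (½·16.69·3)·5.8 − 25·3.1 − 15·9.1 − 15·sin52°·1.9 = 0 → M_O = 406.7 kN·m.

O_x = -9.235 kN, O_y = 81.86 kN, M_O = 406.7 kN·m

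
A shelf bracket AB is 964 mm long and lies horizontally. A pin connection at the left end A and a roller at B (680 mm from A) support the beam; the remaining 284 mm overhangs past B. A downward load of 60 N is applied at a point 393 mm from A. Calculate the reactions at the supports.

A_x = 0, A_y = 25.32 N, B_y = 34.68 N

Moments about A: B_y·680 − 60·393 = 0 → B_y = 23580/680 = 34.6765 ≈ 34.68 N.
ΣF_y = 0: A_y + 34.6765 − 60 = 0 → A_y = 25.32 N.
ΣF_x = 0: no horizontal applied forces, so A_x = 0.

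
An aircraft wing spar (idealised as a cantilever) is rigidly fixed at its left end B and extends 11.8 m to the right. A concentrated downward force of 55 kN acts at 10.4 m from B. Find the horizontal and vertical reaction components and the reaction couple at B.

B_x = 0, B_y = 55.00 kN, M_B = 572.0 kN·m

ΣF_x = 0: B_x = 0.
ΣF_y = 0: B_y − 55 = 0 → B_y = 55.00 kN.
ΣM about B: M_B − 55·10.4 = 0 → M_B = 572.0 kN·m.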